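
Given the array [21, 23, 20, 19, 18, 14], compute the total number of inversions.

14 out-of-order pairs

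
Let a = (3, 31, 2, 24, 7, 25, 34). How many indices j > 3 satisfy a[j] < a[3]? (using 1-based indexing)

0 such elements

The element at index 3 is 2.
Elements after it: 24, 7, 25, 34
None of them are smaller than 2.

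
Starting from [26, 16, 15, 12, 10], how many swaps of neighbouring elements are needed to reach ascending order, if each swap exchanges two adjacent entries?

10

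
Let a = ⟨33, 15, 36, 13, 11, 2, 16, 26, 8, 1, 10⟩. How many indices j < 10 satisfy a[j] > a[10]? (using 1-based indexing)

9

The element at index 10 is 1.
Elements before it: 33, 15, 36, 13, 11, 2, 16, 26, 8
Those larger than 1: 33, 15, 36, 13, 11, 2, 16, 26, 8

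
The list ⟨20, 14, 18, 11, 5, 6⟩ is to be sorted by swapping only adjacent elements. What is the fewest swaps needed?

There are 13 adjacent swaps.

Minimum adjacent swaps = number of inversions (each swap of adjacent out-of-order elements removes one inversion and no swap can remove more).
Count inversions — for each element, later elements that are smaller:
20: 14, 18, 11, 5, 6 → 5
14: 11, 5, 6 → 3
18: 11, 5, 6 → 3
11: 5, 6 → 2
5: none → 0
6: none → 0
Total inversions: 5 + 3 + 3 + 2 + 0 + 0 = 13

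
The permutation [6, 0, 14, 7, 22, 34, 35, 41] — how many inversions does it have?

Count, for each position, how many later elements it exceeds:
6 → 0 → 1
0 → none → 0
14 → 7 → 1
7 → none → 0
22 → none → 0
34 → none → 0
35 → none → 0
41 → none → 0
Sum: 1 + 0 + 1 + 0 + 0 + 0 + 0 + 0 = 2

2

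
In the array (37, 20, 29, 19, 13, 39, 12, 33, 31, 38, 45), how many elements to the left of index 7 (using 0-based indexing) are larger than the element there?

2

The element at index 7 is 33.
Elements before it: 37, 20, 29, 19, 13, 39, 12
Those larger than 33: 37, 39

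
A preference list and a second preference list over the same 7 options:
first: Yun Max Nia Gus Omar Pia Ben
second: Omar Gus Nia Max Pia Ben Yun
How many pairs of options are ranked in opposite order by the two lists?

Assign each item its position (1..7) in the first ordering, then rewrite the second ordering as that position sequence:
positions: Yun→1, Max→2, Nia→3, Gus→4, Omar→5, Pia→6, Ben→7
second ordering as positions: [5, 4, 3, 2, 6, 7, 1]
Discordant pairs = inversions in this position sequence.
5: 4, 3, 2, 1 → 4
4: 3, 2, 1 → 3
3: 2, 1 → 2
2: 1 → 1
6: 1 → 1
7: 1 → 1
1: 0
Total: 4 + 3 + 2 + 1 + 1 + 1 + 0 = 12

12 pairs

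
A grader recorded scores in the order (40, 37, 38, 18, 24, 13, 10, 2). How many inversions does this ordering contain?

26

Element-by-element contributions:
40: 7
37: 5
38: 5
18: 3
24: 3
13: 2
10: 1
2: 0
Sum: 7 + 5 + 5 + 3 + 3 + 2 + 1 + 0 = 26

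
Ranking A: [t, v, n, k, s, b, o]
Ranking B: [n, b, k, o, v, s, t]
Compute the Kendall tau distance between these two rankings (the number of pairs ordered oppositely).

There are 13 discordant pairs.

Assign each item its position (1..7) in the first ordering, then rewrite the second ordering as that position sequence:
positions: t→1, v→2, n→3, k→4, s→5, b→6, o→7
second ordering as positions: [3, 6, 4, 7, 2, 5, 1]
Discordant pairs = inversions in this position sequence.
3: 2, 1 → 2
6: 4, 2, 5, 1 → 4
4: 2, 1 → 2
7: 2, 5, 1 → 3
2: 1 → 1
5: 1 → 1
1: 0
Total: 2 + 4 + 2 + 3 + 1 + 1 + 0 = 13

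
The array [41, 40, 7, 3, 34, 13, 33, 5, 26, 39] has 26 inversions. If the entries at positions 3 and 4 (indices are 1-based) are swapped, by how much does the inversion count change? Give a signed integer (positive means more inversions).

-1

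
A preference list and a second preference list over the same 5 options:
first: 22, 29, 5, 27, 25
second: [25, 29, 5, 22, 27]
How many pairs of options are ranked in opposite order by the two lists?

6 pairs

Assign each item its position (1..5) in the first ordering, then rewrite the second ordering as that position sequence:
positions: 22→1, 29→2, 5→3, 27→4, 25→5
second ordering as positions: [5, 2, 3, 1, 4]
Discordant pairs = inversions in this position sequence.
5: 2, 3, 1, 4 → 4
2: 1 → 1
3: 1 → 1
1: 0
4: 0
Total: 4 + 1 + 1 + 0 + 0 = 6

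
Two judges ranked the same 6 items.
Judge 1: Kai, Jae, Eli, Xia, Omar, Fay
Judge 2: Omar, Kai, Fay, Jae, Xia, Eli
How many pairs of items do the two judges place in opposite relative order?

8

Assign each item its position (1..6) in the first ordering, then rewrite the second ordering as that position sequence:
positions: Kai→1, Jae→2, Eli→3, Xia→4, Omar→5, Fay→6
second ordering as positions: [5, 1, 6, 2, 4, 3]
Discordant pairs = inversions in this position sequence.
5: 1, 2, 4, 3 → 4
1: 0
6: 2, 4, 3 → 3
2: 0
4: 3 → 1
3: 0
Total: 4 + 0 + 3 + 0 + 1 + 0 = 8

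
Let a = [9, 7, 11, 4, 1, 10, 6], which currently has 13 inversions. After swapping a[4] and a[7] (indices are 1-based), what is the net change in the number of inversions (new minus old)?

Positions 4 and 7 hold 4 and 6; after swapping, the array is [9, 7, 11, 6, 1, 10, 4].
For each element, count later entries that are smaller:
9: 4
7: 3
11: 4
6: 2
1: 0
10: 1
4: 0
Sum: 4 + 3 + 4 + 2 + 0 + 1 + 0 = 14
Change: 14 − 13 = +1

+1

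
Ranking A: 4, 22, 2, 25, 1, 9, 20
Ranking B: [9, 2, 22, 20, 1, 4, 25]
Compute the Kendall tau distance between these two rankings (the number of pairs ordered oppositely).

13

Assign each item its position (1..7) in the first ordering, then rewrite the second ordering as that position sequence:
positions: 4→1, 22→2, 2→3, 25→4, 1→5, 9→6, 20→7
second ordering as positions: [6, 3, 2, 7, 5, 1, 4]
Discordant pairs = inversions in this position sequence.
6: 3, 2, 5, 1, 4 → 5
3: 2, 1 → 2
2: 1 → 1
7: 5, 1, 4 → 3
5: 1, 4 → 2
1: 0
4: 0
Total: 5 + 2 + 1 + 3 + 2 + 0 + 0 = 13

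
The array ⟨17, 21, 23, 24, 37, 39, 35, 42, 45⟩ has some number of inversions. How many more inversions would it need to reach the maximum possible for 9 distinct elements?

34

Maximum inversions for 9 distinct elements is C(9, 2) = 9·8/2 = 36.
Current inversions — for each element, count later smaller elements:
17: 0
21: 0
23: 0
24: 0
37: 1
39: 1
35: 0
42: 0
45: 0
Current total: 0 + 0 + 0 + 0 + 1 + 1 + 0 + 0 + 0 = 2
Shortfall: 36 − 2 = 34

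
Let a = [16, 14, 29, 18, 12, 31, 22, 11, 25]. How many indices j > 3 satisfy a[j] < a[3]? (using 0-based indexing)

The element at index 3 is 18.
Elements after it: 12, 31, 22, 11, 25
Those smaller than 18: 12, 11

2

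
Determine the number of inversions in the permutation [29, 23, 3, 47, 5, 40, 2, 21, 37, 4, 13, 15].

Count, for each position, how many later elements it exceeds:
29 → 23, 3, 5, 2, 21, 4, 13, 15 → 8
23 → 3, 5, 2, 21, 4, 13, 15 → 7
3 → 2 → 1
47 → 5, 40, 2, 21, 37, 4, 13, 15 → 8
5 → 2, 4 → 2
40 → 2, 21, 37, 4, 13, 15 → 6
2 → none → 0
21 → 4, 13, 15 → 3
37 → 4, 13, 15 → 3
4 → none → 0
13 → none → 0
15 → none → 0
Sum: 8 + 7 + 1 + 8 + 2 + 6 + 0 + 3 + 3 + 0 + 0 + 0 = 38

Out-of-order pairs: 38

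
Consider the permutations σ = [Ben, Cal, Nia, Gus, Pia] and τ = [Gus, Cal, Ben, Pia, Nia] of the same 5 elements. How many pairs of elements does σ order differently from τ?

There are 5 discordant pairs.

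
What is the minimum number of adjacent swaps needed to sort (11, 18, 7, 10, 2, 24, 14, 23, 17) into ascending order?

Minimum adjacent swaps = number of inversions (each swap of adjacent out-of-order elements removes one inversion and no swap can remove more).
Count inversions — for each element, later elements that are smaller:
11: 7, 10, 2 → 3
18: 7, 10, 2, 14, 17 → 5
7: 2 → 1
10: 2 → 1
2: none → 0
24: 14, 23, 17 → 3
14: none → 0
23: 17 → 1
17: none → 0
Total inversions: 3 + 5 + 1 + 1 + 0 + 3 + 0 + 1 + 0 = 14

There are 14 adjacent swaps.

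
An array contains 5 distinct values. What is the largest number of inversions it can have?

Inversions: 10

The maximum occurs when the array is in strictly decreasing order: every one of the C(5, 2) pairs is inverted.
C(5, 2) = 5·4/2 = 10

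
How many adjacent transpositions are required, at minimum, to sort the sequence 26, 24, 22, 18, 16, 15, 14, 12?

Each adjacent swap fixes exactly one inversion, so the minimum swap count equals the number of inversions.
Count inversions — for each element, later elements that are smaller:
26: 24, 22, 18, 16, 15, 14, 12 → 7
24: 22, 18, 16, 15, 14, 12 → 6
22: 18, 16, 15, 14, 12 → 5
18: 16, 15, 14, 12 → 4
16: 15, 14, 12 → 3
15: 14, 12 → 2
14: 12 → 1
12: none → 0
Total inversions: 7 + 6 + 5 + 4 + 3 + 2 + 1 + 0 = 28

28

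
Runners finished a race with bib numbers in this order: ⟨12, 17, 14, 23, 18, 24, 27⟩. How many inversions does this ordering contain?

2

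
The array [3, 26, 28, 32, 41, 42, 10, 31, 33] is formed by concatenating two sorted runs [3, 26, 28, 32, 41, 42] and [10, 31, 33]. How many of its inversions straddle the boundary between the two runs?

Split inversions: 10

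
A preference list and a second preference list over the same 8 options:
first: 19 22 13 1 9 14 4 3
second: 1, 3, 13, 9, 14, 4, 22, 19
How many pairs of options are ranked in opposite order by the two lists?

Assign each item its position (1..8) in the first ordering, then rewrite the second ordering as that position sequence:
positions: 19→1, 22→2, 13→3, 1→4, 9→5, 14→6, 4→7, 3→8
second ordering as positions: [4, 8, 3, 5, 6, 7, 2, 1]
Discordant pairs = inversions in this position sequence.
4: 3, 2, 1 → 3
8: 3, 5, 6, 7, 2, 1 → 6
3: 2, 1 → 2
5: 2, 1 → 2
6: 2, 1 → 2
7: 2, 1 → 2
2: 1 → 1
1: 0
Total: 3 + 6 + 2 + 2 + 2 + 2 + 1 + 0 = 18

There are 18 pairs.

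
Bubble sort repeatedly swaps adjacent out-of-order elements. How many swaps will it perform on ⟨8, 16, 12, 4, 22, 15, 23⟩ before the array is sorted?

Swaps: 6

The minimum number of adjacent swaps to sort an array equals its inversion count, since every such swap removes exactly one inversion.
Count inversions — for each element, later elements that are smaller:
8: 4 → 1
16: 12, 4, 15 → 3
12: 4 → 1
4: none → 0
22: 15 → 1
15: none → 0
23: none → 0
Total inversions: 1 + 3 + 1 + 0 + 1 + 0 + 0 = 6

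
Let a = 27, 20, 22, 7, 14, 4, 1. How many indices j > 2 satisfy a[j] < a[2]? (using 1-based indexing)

4

The element at index 2 is 20.
Elements after it: 22, 7, 14, 4, 1
Those smaller than 20: 7, 14, 4, 1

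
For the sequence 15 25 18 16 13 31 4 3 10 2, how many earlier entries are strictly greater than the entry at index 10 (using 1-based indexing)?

9

The element at index 10 is 2.
Elements before it: 15, 25, 18, 16, 13, 31, 4, 3, 10
Those larger than 2: 15, 25, 18, 16, 13, 31, 4, 3, 10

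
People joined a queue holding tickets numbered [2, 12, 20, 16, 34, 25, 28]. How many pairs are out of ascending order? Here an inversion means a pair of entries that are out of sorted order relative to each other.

3 inversions

Count, for each position, how many later elements it exceeds:
2: 0
12: 0
20: 1
16: 0
34: 2
25: 0
28: 0
Sum: 0 + 0 + 1 + 0 + 2 + 0 + 0 = 3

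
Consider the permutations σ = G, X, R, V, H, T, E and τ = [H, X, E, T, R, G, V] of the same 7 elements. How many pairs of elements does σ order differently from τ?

Assign each item its position (1..7) in the first ordering, then rewrite the second ordering as that position sequence:
positions: G→1, X→2, R→3, V→4, H→5, T→6, E→7
second ordering as positions: [5, 2, 7, 6, 3, 1, 4]
Discordant pairs = inversions in this position sequence.
5: 2, 3, 1, 4 → 4
2: 1 → 1
7: 6, 3, 1, 4 → 4
6: 3, 1, 4 → 3
3: 1 → 1
1: 0
4: 0
Total: 4 + 1 + 4 + 3 + 1 + 0 + 0 = 13

Discordant pairs: 13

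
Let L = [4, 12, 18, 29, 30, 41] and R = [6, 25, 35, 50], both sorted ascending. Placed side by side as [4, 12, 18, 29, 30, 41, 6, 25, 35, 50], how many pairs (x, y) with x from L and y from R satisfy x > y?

9 cross-inversions

Count, for every r in R, how many entries of L exceed r:
r = 6: 12, 18, 29, 30, 41 → 5
r = 25: 29, 30, 41 → 3
r = 35: 41 → 1
r = 50: none → 0
Cross-inversions: 5 + 3 + 1 + 0 = 9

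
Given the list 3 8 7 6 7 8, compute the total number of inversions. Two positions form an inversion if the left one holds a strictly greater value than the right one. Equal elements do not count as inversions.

4

Inversion pairs (indices are 0-based):
(1,2): 8 > 7
(1,3): 8 > 6
(1,4): 8 > 7
(2,3): 7 > 6
That's 4 pairs.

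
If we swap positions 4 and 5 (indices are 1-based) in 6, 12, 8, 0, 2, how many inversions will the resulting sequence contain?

Positions 4 and 5 hold 0 and 2; after swapping, the array is [6, 12, 8, 2, 0].
Sweep left to right; for each value list the smaller values that follow it:
6 → 2, 0 → 2
12 → 8, 2, 0 → 3
8 → 2, 0 → 2
2 → 0 → 1
0 → none → 0
Sum: 2 + 3 + 2 + 1 + 0 = 8

8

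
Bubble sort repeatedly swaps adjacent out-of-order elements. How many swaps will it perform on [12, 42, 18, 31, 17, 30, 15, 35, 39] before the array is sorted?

14

Minimum adjacent swaps = number of inversions (each swap of adjacent out-of-order elements removes one inversion and no swap can remove more).
Count inversions — for each element, later elements that are smaller:
12: none → 0
42: 18, 31, 17, 30, 15, 35, 39 → 7
18: 17, 15 → 2
31: 17, 30, 15 → 3
17: 15 → 1
30: 15 → 1
15: none → 0
35: none → 0
39: none → 0
Total inversions: 0 + 7 + 2 + 3 + 1 + 1 + 0 + 0 + 0 = 14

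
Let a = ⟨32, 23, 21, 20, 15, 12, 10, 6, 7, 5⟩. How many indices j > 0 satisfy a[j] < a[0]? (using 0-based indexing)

9

The element at index 0 is 32.
Elements after it: 23, 21, 20, 15, 12, 10, 6, 7, 5
Those smaller than 32: 23, 21, 20, 15, 12, 10, 6, 7, 5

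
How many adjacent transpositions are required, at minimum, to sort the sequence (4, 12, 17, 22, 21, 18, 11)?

The minimum number of adjacent swaps to sort an array equals its inversion count, since every such swap removes exactly one inversion.
Count inversions — for each element, later elements that are smaller:
4: none → 0
12: 11 → 1
17: 11 → 1
22: 21, 18, 11 → 3
21: 18, 11 → 2
18: 11 → 1
11: none → 0
Total inversions: 0 + 1 + 1 + 3 + 2 + 1 + 0 = 8

There are 8 adjacent swaps.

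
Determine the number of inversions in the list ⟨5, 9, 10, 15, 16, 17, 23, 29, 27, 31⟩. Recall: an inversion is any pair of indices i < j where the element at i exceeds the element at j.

There is 1 inversion.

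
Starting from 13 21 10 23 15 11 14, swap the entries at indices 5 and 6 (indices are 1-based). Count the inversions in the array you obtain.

Positions 5 and 6 hold 15 and 11; after swapping, the array is [13, 21, 10, 23, 11, 15, 14].
Count, for each position, how many later elements it exceeds:
13: 2
21: 4
10: 0
23: 3
11: 0
15: 1
14: 0
Sum: 2 + 4 + 0 + 3 + 0 + 1 + 0 = 10

10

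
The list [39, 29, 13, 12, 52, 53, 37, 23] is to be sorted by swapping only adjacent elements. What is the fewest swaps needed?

14 adjacent swaps

Minimum adjacent swaps = number of inversions (each swap of adjacent out-of-order elements removes one inversion and no swap can remove more).
Count inversions — for each element, later elements that are smaller:
39: 29, 13, 12, 37, 23 → 5
29: 13, 12, 23 → 3
13: 12 → 1
12: none → 0
52: 37, 23 → 2
53: 37, 23 → 2
37: 23 → 1
23: none → 0
Total inversions: 5 + 3 + 1 + 0 + 2 + 2 + 1 + 0 = 14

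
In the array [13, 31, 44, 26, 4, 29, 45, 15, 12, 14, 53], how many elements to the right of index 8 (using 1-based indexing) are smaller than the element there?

2

The element at index 8 is 15.
Elements after it: 12, 14, 53
Those smaller than 15: 12, 14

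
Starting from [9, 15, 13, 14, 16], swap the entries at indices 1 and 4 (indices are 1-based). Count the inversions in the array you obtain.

Positions 1 and 4 hold 9 and 14; after swapping, the array is [14, 15, 13, 9, 16].
For each element, count later entries that are smaller:
14: 2
15: 2
13: 1
9: 0
16: 0
Sum: 2 + 2 + 1 + 0 + 0 = 5

5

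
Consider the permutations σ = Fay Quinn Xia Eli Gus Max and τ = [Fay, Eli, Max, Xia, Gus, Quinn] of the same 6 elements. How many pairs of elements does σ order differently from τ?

Assign each item its position (1..6) in the first ordering, then rewrite the second ordering as that position sequence:
positions: Fay→1, Quinn→2, Xia→3, Eli→4, Gus→5, Max→6
second ordering as positions: [1, 4, 6, 3, 5, 2]
Discordant pairs = inversions in this position sequence.
1: 0
4: 3, 2 → 2
6: 3, 5, 2 → 3
3: 2 → 1
5: 2 → 1
2: 0
Total: 0 + 2 + 3 + 1 + 1 + 0 = 7

Discordant pairs: 7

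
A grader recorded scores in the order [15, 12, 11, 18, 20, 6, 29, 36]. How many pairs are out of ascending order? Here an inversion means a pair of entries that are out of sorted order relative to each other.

8

Count, for each position, how many later elements it exceeds:
15: 3
12: 2
11: 1
18: 1
20: 1
6: 0
29: 0
36: 0
Sum: 3 + 2 + 1 + 1 + 1 + 0 + 0 + 0 = 8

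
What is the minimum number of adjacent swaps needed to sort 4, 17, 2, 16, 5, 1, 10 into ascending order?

There are 12 swaps.

Minimum adjacent swaps = number of inversions (each swap of adjacent out-of-order elements removes one inversion and no swap can remove more).
Count inversions — for each element, later elements that are smaller:
4: 2, 1 → 2
17: 2, 16, 5, 1, 10 → 5
2: 1 → 1
16: 5, 1, 10 → 3
5: 1 → 1
1: none → 0
10: none → 0
Total inversions: 2 + 5 + 1 + 3 + 1 + 0 + 0 = 12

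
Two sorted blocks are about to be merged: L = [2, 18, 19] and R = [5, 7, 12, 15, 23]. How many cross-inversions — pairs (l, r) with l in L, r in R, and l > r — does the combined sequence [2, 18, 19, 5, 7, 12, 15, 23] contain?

For each element r of the right run, count left-run elements greater than r:
r = 5: 18, 19 → 2
r = 7: 18, 19 → 2
r = 12: 18, 19 → 2
r = 15: 18, 19 → 2
r = 23: none → 0
Cross-inversions: 2 + 2 + 2 + 2 + 0 = 8

8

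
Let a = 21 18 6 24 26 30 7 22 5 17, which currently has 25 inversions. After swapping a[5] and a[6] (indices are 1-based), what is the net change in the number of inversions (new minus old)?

Positions 5 and 6 hold 26 and 30; after swapping, the array is [21, 18, 6, 24, 30, 26, 7, 22, 5, 17].
Element-by-element contributions:
21 → 18, 6, 7, 5, 17 → 5
18 → 6, 7, 5, 17 → 4
6 → 5 → 1
24 → 7, 22, 5, 17 → 4
30 → 26, 7, 22, 5, 17 → 5
26 → 7, 22, 5, 17 → 4
7 → 5 → 1
22 → 5, 17 → 2
5 → none → 0
17 → none → 0
Sum: 5 + 4 + 1 + 4 + 5 + 4 + 1 + 2 + 0 + 0 = 26
Change: 26 − 25 = +1

+1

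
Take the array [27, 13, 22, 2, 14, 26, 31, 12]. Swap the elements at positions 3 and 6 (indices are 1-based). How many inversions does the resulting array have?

Positions 3 and 6 hold 22 and 26; after swapping, the array is [27, 13, 26, 2, 14, 22, 31, 12].
Element-by-element contributions:
27: 6
13: 2
26: 4
2: 0
14: 1
22: 1
31: 1
12: 0
Sum: 6 + 2 + 4 + 0 + 1 + 1 + 1 + 0 = 15

15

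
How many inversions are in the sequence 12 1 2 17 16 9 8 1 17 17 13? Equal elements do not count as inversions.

20

For each element, count later entries that are smaller:
12 → 1, 2, 9, 8, 1 → 5
1 → none → 0
2 → 1 → 1
17 → 16, 9, 8, 1, 13 → 5
16 → 9, 8, 1, 13 → 4
9 → 8, 1 → 2
8 → 1 → 1
1 → none → 0
17 → 13 → 1
17 → 13 → 1
13 → none → 0
Sum: 5 + 0 + 1 + 5 + 4 + 2 + 1 + 0 + 1 + 1 + 0 = 20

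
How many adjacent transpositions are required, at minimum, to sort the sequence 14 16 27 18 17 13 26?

9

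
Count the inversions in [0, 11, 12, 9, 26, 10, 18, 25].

There are 7 out-of-order pairs.

Count, for each position, how many later elements it exceeds:
0 → none → 0
11 → 9, 10 → 2
12 → 9, 10 → 2
9 → none → 0
26 → 10, 18, 25 → 3
10 → none → 0
18 → none → 0
25 → none → 0
Sum: 0 + 2 + 2 + 0 + 3 + 0 + 0 + 0 = 7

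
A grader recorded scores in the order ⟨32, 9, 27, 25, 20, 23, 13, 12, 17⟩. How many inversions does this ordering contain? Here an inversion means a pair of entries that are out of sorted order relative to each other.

26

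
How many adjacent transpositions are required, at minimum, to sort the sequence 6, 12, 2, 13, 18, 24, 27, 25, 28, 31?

The minimum number of adjacent swaps to sort an array equals its inversion count, since every such swap removes exactly one inversion.
Count inversions — for each element, later elements that are smaller:
6: 2 → 1
12: 2 → 1
2: none → 0
13: none → 0
18: none → 0
24: none → 0
27: 25 → 1
25: none → 0
28: none → 0
31: none → 0
Total inversions: 1 + 1 + 0 + 0 + 0 + 0 + 1 + 0 + 0 + 0 = 3

3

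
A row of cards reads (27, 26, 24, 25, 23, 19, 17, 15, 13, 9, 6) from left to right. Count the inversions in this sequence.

For each element, count later entries that are smaller:
27 → 26, 24, 25, 23, 19, 17, 15, 13, 9, 6 → 10
26 → 24, 25, 23, 19, 17, 15, 13, 9, 6 → 9
24 → 23, 19, 17, 15, 13, 9, 6 → 7
25 → 23, 19, 17, 15, 13, 9, 6 → 7
23 → 19, 17, 15, 13, 9, 6 → 6
19 → 17, 15, 13, 9, 6 → 5
17 → 15, 13, 9, 6 → 4
15 → 13, 9, 6 → 3
13 → 9, 6 → 2
9 → 6 → 1
6 → none → 0
Sum: 10 + 9 + 7 + 7 + 6 + 5 + 4 + 3 + 2 + 1 + 0 = 54

54 inversions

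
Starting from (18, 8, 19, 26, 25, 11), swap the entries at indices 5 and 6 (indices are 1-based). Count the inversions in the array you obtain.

5

Positions 5 and 6 hold 25 and 11; after swapping, the array is [18, 8, 19, 26, 11, 25].
Sweep left to right; for each value list the smaller values that follow it:
18 → 8, 11 → 2
8 → none → 0
19 → 11 → 1
26 → 11, 25 → 2
11 → none → 0
25 → none → 0
Sum: 2 + 0 + 1 + 2 + 0 + 0 = 5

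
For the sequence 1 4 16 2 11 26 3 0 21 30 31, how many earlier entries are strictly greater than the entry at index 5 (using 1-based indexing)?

1

The element at index 5 is 11.
Elements before it: 1, 4, 16, 2
Those larger than 11: 16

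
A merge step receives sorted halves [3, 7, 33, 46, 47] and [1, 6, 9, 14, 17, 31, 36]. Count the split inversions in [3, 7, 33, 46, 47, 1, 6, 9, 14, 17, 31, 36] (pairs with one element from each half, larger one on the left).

23

Take each right-half value and tally the left-half values above it:
r = 1: 3, 7, 33, 46, 47 → 5
r = 6: 7, 33, 46, 47 → 4
r = 9: 33, 46, 47 → 3
r = 14: 33, 46, 47 → 3
r = 17: 33, 46, 47 → 3
r = 31: 33, 46, 47 → 3
r = 36: 46, 47 → 2
Cross-inversions: 5 + 4 + 3 + 3 + 3 + 3 + 2 = 23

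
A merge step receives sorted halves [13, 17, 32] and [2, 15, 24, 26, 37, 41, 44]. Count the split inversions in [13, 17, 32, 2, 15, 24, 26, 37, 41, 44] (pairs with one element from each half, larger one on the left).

Count, for every r in R, how many entries of L exceed r:
r = 2: 13, 17, 32 → 3
r = 15: 17, 32 → 2
r = 24: 32 → 1
r = 26: 32 → 1
r = 37: none → 0
r = 41: none → 0
r = 44: none → 0
Cross-inversions: 3 + 2 + 1 + 1 + 0 + 0 + 0 = 7

7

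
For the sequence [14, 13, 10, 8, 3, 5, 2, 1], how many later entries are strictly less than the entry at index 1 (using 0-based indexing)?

The element at index 1 is 13.
Elements after it: 10, 8, 3, 5, 2, 1
Those smaller than 13: 10, 8, 3, 5, 2, 1

6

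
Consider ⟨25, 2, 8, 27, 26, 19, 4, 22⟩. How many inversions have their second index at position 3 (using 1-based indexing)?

1

The element at index 3 is 8.
Elements before it: 25, 2
Those larger than 8: 25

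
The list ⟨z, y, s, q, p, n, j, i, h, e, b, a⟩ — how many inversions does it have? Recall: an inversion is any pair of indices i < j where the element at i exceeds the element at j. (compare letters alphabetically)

66 inversions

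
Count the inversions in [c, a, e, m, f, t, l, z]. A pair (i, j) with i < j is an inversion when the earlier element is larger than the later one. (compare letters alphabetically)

4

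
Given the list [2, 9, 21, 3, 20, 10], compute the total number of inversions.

5 inversions

Listing every pair i<j with a[i]>a[j] (using 0-based positions):
(1,3): 9 > 3
(2,3): 21 > 3
(2,4): 21 > 20
(2,5): 21 > 10
(4,5): 20 > 10
That's 5 pairs.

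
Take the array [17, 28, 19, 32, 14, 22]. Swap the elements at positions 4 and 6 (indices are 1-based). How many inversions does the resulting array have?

Inversions: 6

Positions 4 and 6 hold 32 and 22; after swapping, the array is [17, 28, 19, 22, 14, 32].
Sweep left to right; for each value list the smaller values that follow it:
17 → 14 → 1
28 → 19, 22, 14 → 3
19 → 14 → 1
22 → 14 → 1
14 → none → 0
32 → none → 0
Sum: 1 + 3 + 1 + 1 + 0 + 0 = 6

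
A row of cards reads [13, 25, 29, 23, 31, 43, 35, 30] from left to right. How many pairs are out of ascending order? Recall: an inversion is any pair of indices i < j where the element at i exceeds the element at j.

6 out-of-order pairs

Element-by-element contributions:
13 → none → 0
25 → 23 → 1
29 → 23 → 1
23 → none → 0
31 → 30 → 1
43 → 35, 30 → 2
35 → 30 → 1
30 → none → 0
Sum: 0 + 1 + 1 + 0 + 1 + 2 + 1 + 0 = 6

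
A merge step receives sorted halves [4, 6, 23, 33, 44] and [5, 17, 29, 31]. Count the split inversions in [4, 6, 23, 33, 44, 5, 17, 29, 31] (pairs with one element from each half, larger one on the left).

For each element r of the right run, count left-run elements greater than r:
r = 5: 6, 23, 33, 44 → 4
r = 17: 23, 33, 44 → 3
r = 29: 33, 44 → 2
r = 31: 33, 44 → 2
Cross-inversions: 4 + 3 + 2 + 2 = 11

Cross-inversions: 11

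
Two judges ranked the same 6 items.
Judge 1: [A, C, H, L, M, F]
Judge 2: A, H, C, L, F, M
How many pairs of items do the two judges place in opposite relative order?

Assign each item its position (1..6) in the first ordering, then rewrite the second ordering as that position sequence:
positions: A→1, C→2, H→3, L→4, M→5, F→6
second ordering as positions: [1, 3, 2, 4, 6, 5]
Discordant pairs = inversions in this position sequence.
1: 0
3: 2 → 1
2: 0
4: 0
6: 5 → 1
5: 0
Total: 0 + 1 + 0 + 0 + 1 + 0 = 2

2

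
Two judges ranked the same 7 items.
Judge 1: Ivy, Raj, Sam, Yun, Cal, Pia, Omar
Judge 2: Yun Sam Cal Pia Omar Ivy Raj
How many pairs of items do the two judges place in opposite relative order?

11

Assign each item its position (1..7) in the first ordering, then rewrite the second ordering as that position sequence:
positions: Ivy→1, Raj→2, Sam→3, Yun→4, Cal→5, Pia→6, Omar→7
second ordering as positions: [4, 3, 5, 6, 7, 1, 2]
Discordant pairs = inversions in this position sequence.
4: 3, 1, 2 → 3
3: 1, 2 → 2
5: 1, 2 → 2
6: 1, 2 → 2
7: 1, 2 → 2
1: 0
2: 0
Total: 3 + 2 + 2 + 2 + 2 + 0 + 0 = 11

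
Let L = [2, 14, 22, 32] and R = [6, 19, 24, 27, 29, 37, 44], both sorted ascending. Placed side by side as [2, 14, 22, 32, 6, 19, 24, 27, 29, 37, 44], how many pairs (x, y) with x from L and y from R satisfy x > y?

8 split inversions

Take each right-half value and tally the left-half values above it:
r = 6: 14, 22, 32 → 3
r = 19: 22, 32 → 2
r = 24: 32 → 1
r = 27: 32 → 1
r = 29: 32 → 1
r = 37: none → 0
r = 44: none → 0
Cross-inversions: 3 + 2 + 1 + 1 + 1 + 0 + 0 = 8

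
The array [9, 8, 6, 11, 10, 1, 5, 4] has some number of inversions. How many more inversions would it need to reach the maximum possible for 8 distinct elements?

Maximum inversions for 8 distinct elements is C(8, 2) = 8·7/2 = 28.
Current inversions — for each element, count later smaller elements:
9: 5
8: 4
6: 3
11: 4
10: 3
1: 0
5: 1
4: 0
Current total: 5 + 4 + 3 + 4 + 3 + 0 + 1 + 0 = 20
Shortfall: 28 − 20 = 8

8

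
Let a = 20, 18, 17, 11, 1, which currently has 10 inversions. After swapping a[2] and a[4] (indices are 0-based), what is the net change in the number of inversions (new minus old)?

-3

Positions 2 and 4 hold 17 and 1; after swapping, the array is [20, 18, 1, 11, 17].
Element-by-element contributions:
20: 4
18: 3
1: 0
11: 0
17: 0
Sum: 4 + 3 + 0 + 0 + 0 = 7
Change: 7 − 10 = -3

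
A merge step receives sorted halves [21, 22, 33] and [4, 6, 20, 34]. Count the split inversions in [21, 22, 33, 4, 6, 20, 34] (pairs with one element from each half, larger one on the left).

9 split inversions

Count, for every r in R, how many entries of L exceed r:
r = 4: 21, 22, 33 → 3
r = 6: 21, 22, 33 → 3
r = 20: 21, 22, 33 → 3
r = 34: none → 0
Cross-inversions: 3 + 3 + 3 + 0 = 9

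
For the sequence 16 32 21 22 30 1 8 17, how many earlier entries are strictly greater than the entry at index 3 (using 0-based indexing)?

1 such element

The element at index 3 is 22.
Elements before it: 16, 32, 21
Those larger than 22: 32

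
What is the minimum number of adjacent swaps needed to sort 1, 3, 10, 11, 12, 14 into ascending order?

Each adjacent swap fixes exactly one inversion, so the minimum swap count equals the number of inversions.
Count inversions — for each element, later elements that are smaller:
1: none → 0
3: none → 0
10: none → 0
11: none → 0
12: none → 0
14: none → 0
Total inversions: 0 + 0 + 0 + 0 + 0 + 0 = 0

There are 0 adjacent swaps.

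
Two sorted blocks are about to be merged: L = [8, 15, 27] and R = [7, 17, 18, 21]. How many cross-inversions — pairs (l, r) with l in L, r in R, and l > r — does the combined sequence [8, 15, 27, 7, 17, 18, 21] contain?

6

For each element r of the right run, count left-run elements greater than r:
r = 7: 8, 15, 27 → 3
r = 17: 27 → 1
r = 18: 27 → 1
r = 21: 27 → 1
Cross-inversions: 3 + 1 + 1 + 1 = 6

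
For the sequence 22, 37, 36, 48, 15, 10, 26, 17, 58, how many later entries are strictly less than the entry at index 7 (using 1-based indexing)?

1 such element

The element at index 7 is 26.
Elements after it: 17, 58
Those smaller than 26: 17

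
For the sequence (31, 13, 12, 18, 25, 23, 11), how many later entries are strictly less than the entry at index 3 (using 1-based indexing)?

The element at index 3 is 12.
Elements after it: 18, 25, 23, 11
Those smaller than 12: 11

1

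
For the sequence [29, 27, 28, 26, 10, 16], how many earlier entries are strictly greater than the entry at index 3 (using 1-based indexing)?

1 such element

The element at index 3 is 28.
Elements before it: 29, 27
Those larger than 28: 29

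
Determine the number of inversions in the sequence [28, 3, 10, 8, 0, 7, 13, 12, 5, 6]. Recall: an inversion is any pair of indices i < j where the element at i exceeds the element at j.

26

For each element, count later entries that are smaller:
28 → 3, 10, 8, 0, 7, 13, 12, 5, 6 → 9
3 → 0 → 1
10 → 8, 0, 7, 5, 6 → 5
8 → 0, 7, 5, 6 → 4
0 → none → 0
7 → 5, 6 → 2
13 → 12, 5, 6 → 3
12 → 5, 6 → 2
5 → none → 0
6 → none → 0
Sum: 9 + 1 + 5 + 4 + 0 + 2 + 3 + 2 + 0 + 0 = 26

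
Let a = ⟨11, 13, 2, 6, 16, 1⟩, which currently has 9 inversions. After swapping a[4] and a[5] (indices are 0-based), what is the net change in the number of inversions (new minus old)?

Positions 4 and 5 hold 16 and 1; after swapping, the array is [11, 13, 2, 6, 1, 16].
For each element, count later entries that are smaller:
11: 3
13: 3
2: 1
6: 1
1: 0
16: 0
Sum: 3 + 3 + 1 + 1 + 0 + 0 = 8
Change: 8 − 9 = -1

-1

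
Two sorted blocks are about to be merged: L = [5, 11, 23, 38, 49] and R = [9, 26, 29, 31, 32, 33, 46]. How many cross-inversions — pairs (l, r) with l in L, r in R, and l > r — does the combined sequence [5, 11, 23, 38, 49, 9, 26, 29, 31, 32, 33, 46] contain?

For each element r of the right run, count left-run elements greater than r:
r = 9: 11, 23, 38, 49 → 4
r = 26: 38, 49 → 2
r = 29: 38, 49 → 2
r = 31: 38, 49 → 2
r = 32: 38, 49 → 2
r = 33: 38, 49 → 2
r = 46: 49 → 1
Cross-inversions: 4 + 2 + 2 + 2 + 2 + 2 + 1 = 15

There are 15 cross-inversions.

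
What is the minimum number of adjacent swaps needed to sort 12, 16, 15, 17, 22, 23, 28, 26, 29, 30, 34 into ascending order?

2

The minimum number of adjacent swaps to sort an array equals its inversion count, since every such swap removes exactly one inversion.
Count inversions — for each element, later elements that are smaller:
12: none → 0
16: 15 → 1
15: none → 0
17: none → 0
22: none → 0
23: none → 0
28: 26 → 1
26: none → 0
29: none → 0
30: none → 0
34: none → 0
Total inversions: 0 + 1 + 0 + 0 + 0 + 0 + 1 + 0 + 0 + 0 + 0 = 2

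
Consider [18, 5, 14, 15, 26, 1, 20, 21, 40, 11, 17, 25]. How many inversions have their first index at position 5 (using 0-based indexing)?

0

The element at index 5 is 1.
Elements after it: 20, 21, 40, 11, 17, 25
None of them are smaller than 1.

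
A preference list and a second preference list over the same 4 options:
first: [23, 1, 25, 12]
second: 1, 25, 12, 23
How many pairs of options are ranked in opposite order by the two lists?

There are 3 pairs.

Assign each item its position (1..4) in the first ordering, then rewrite the second ordering as that position sequence:
positions: 23→1, 1→2, 25→3, 12→4
second ordering as positions: [2, 3, 4, 1]
Discordant pairs = inversions in this position sequence.
2: 1 → 1
3: 1 → 1
4: 1 → 1
1: 0
Total: 1 + 1 + 1 + 0 = 3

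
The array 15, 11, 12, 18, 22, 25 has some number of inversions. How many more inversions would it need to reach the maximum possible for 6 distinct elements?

Maximum inversions for 6 distinct elements is C(6, 2) = 6·5/2 = 15.
Current inversions — for each element, count later smaller elements:
15: 2
11: 0
12: 0
18: 0
22: 0
25: 0
Current total: 2 + 0 + 0 + 0 + 0 + 0 = 2
Shortfall: 15 − 2 = 13

13 inversions short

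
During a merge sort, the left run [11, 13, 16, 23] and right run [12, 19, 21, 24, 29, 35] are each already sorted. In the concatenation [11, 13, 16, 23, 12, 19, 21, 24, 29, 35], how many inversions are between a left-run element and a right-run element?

5

Take each right-half value and tally the left-half values above it:
r = 12: 13, 16, 23 → 3
r = 19: 23 → 1
r = 21: 23 → 1
r = 24: none → 0
r = 29: none → 0
r = 35: none → 0
Cross-inversions: 3 + 1 + 1 + 0 + 0 + 0 = 5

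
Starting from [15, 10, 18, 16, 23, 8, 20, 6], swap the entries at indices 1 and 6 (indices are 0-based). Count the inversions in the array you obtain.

20

Positions 1 and 6 hold 10 and 20; after swapping, the array is [15, 20, 18, 16, 23, 8, 10, 6].
For each element, count later entries that are smaller:
15 → 8, 10, 6 → 3
20 → 18, 16, 8, 10, 6 → 5
18 → 16, 8, 10, 6 → 4
16 → 8, 10, 6 → 3
23 → 8, 10, 6 → 3
8 → 6 → 1
10 → 6 → 1
6 → none → 0
Sum: 3 + 5 + 4 + 3 + 3 + 1 + 1 + 0 = 20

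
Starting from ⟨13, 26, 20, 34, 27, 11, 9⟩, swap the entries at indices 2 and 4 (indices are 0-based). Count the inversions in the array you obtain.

14

Positions 2 and 4 hold 20 and 27; after swapping, the array is [13, 26, 27, 34, 20, 11, 9].
For each element, count later entries that are smaller:
13 → 11, 9 → 2
26 → 20, 11, 9 → 3
27 → 20, 11, 9 → 3
34 → 20, 11, 9 → 3
20 → 11, 9 → 2
11 → 9 → 1
9 → none → 0
Sum: 2 + 3 + 3 + 3 + 2 + 1 + 0 = 14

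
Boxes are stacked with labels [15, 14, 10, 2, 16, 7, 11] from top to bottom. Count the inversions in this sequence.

Count, for each position, how many later elements it exceeds:
15: 5
14: 4
10: 2
2: 0
16: 2
7: 0
11: 0
Sum: 5 + 4 + 2 + 0 + 2 + 0 + 0 = 13

13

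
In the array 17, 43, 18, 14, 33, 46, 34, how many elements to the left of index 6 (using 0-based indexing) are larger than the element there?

The element at index 6 is 34.
Elements before it: 17, 43, 18, 14, 33, 46
Those larger than 34: 43, 46

2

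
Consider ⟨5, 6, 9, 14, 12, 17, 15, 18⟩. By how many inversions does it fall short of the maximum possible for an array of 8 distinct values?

26

Maximum inversions for 8 distinct elements is C(8, 2) = 8·7/2 = 28.
Current inversions — for each element, count later smaller elements:
5: 0
6: 0
9: 0
14: 1
12: 0
17: 1
15: 0
18: 0
Current total: 0 + 0 + 0 + 1 + 0 + 1 + 0 + 0 = 2
Shortfall: 28 − 2 = 26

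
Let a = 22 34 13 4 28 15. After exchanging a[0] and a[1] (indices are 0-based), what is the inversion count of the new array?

Positions 0 and 1 hold 22 and 34; after swapping, the array is [34, 22, 13, 4, 28, 15].
Element-by-element contributions:
34: 5
22: 3
13: 1
4: 0
28: 1
15: 0
Sum: 5 + 3 + 1 + 0 + 1 + 0 = 10

10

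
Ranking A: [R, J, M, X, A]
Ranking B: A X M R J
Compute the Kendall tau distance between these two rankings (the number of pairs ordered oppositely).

9

Assign each item its position (1..5) in the first ordering, then rewrite the second ordering as that position sequence:
positions: R→1, J→2, M→3, X→4, A→5
second ordering as positions: [5, 4, 3, 1, 2]
Discordant pairs = inversions in this position sequence.
5: 4, 3, 1, 2 → 4
4: 3, 1, 2 → 3
3: 1, 2 → 2
1: 0
2: 0
Total: 4 + 3 + 2 + 0 + 0 = 9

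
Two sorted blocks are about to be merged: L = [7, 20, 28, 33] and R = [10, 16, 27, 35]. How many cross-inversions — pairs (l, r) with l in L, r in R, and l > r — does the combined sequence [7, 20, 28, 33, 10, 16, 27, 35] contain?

Take each right-half value and tally the left-half values above it:
r = 10: 20, 28, 33 → 3
r = 16: 20, 28, 33 → 3
r = 27: 28, 33 → 2
r = 35: none → 0
Cross-inversions: 3 + 3 + 2 + 0 = 8

8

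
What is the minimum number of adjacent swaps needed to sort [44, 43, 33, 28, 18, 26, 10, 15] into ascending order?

26

Each adjacent swap fixes exactly one inversion, so the minimum swap count equals the number of inversions.
Count inversions — for each element, later elements that are smaller:
44: 43, 33, 28, 18, 26, 10, 15 → 7
43: 33, 28, 18, 26, 10, 15 → 6
33: 28, 18, 26, 10, 15 → 5
28: 18, 26, 10, 15 → 4
18: 10, 15 → 2
26: 10, 15 → 2
10: none → 0
15: none → 0
Total inversions: 7 + 6 + 5 + 4 + 2 + 2 + 0 + 0 = 26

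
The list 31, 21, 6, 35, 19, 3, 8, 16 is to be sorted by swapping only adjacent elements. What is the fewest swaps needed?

Minimum adjacent swaps = number of inversions (each swap of adjacent out-of-order elements removes one inversion and no swap can remove more).
Count inversions — for each element, later elements that are smaller:
31: 21, 6, 19, 3, 8, 16 → 6
21: 6, 19, 3, 8, 16 → 5
6: 3 → 1
35: 19, 3, 8, 16 → 4
19: 3, 8, 16 → 3
3: none → 0
8: none → 0
16: none → 0
Total inversions: 6 + 5 + 1 + 4 + 3 + 0 + 0 + 0 = 19

Swaps: 19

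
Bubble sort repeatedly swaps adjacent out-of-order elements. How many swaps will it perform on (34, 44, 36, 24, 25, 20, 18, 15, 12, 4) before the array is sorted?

Adjacent swaps: 42

The minimum number of adjacent swaps to sort an array equals its inversion count, since every such swap removes exactly one inversion.
Count inversions — for each element, later elements that are smaller:
34: 24, 25, 20, 18, 15, 12, 4 → 7
44: 36, 24, 25, 20, 18, 15, 12, 4 → 8
36: 24, 25, 20, 18, 15, 12, 4 → 7
24: 20, 18, 15, 12, 4 → 5
25: 20, 18, 15, 12, 4 → 5
20: 18, 15, 12, 4 → 4
18: 15, 12, 4 → 3
15: 12, 4 → 2
12: 4 → 1
4: none → 0
Total inversions: 7 + 8 + 7 + 5 + 5 + 4 + 3 + 2 + 1 + 0 = 42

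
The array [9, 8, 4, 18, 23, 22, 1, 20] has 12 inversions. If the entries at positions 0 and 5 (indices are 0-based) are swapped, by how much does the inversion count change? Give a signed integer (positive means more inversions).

Positions 0 and 5 hold 9 and 22; after swapping, the array is [22, 8, 4, 18, 23, 9, 1, 20].
Element-by-element contributions:
22: 6
8: 2
4: 1
18: 2
23: 3
9: 1
1: 0
20: 0
Sum: 6 + 2 + 1 + 2 + 3 + 1 + 0 + 0 = 15
Change: 15 − 12 = +3

+3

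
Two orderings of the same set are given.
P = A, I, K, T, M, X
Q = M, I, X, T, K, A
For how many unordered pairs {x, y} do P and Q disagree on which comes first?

11

Assign each item its position (1..6) in the first ordering, then rewrite the second ordering as that position sequence:
positions: A→1, I→2, K→3, T→4, M→5, X→6
second ordering as positions: [5, 2, 6, 4, 3, 1]
Discordant pairs = inversions in this position sequence.
5: 2, 4, 3, 1 → 4
2: 1 → 1
6: 4, 3, 1 → 3
4: 3, 1 → 2
3: 1 → 1
1: 0
Total: 4 + 1 + 3 + 2 + 1 + 0 = 11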